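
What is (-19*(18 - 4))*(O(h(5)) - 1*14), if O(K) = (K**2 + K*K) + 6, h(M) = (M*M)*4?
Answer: -5317872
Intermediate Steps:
h(M) = 4*M**2 (h(M) = M**2*4 = 4*M**2)
O(K) = 6 + 2*K**2 (O(K) = (K**2 + K**2) + 6 = 2*K**2 + 6 = 6 + 2*K**2)
(-19*(18 - 4))*(O(h(5)) - 1*14) = (-19*(18 - 4))*((6 + 2*(4*5**2)**2) - 1*14) = (-19*14)*((6 + 2*(4*25)**2) - 14) = -266*((6 + 2*100**2) - 14) = -266*((6 + 2*10000) - 14) = -266*((6 + 20000) - 14) = -266*(20006 - 14) = -266*19992 = -5317872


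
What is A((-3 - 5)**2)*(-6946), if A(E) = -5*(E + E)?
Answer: 4445440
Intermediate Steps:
A(E) = -10*E
A((-3 - 5)**2)*(-6946) = -10*(-3 - 5)**2*(-6946) = -10*(-8)**2*(-6946) = -10*64*(-6946) = -640*(-6946) = 4445440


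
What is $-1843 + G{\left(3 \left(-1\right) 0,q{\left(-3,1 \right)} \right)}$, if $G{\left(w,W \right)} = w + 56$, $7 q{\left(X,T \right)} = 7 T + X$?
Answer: $-1787$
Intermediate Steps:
$q{\left(X,T \right)} = T + \frac{X}{7}$ ($q{\left(X,T \right)} = \frac{7 T + X}{7} = \frac{X + 7 T}{7} = T + \frac{X}{7}$)
$G{\left(w,W \right)} = 56 + w$
$-1843 + G{\left(3 \left(-1\right) 0,q{\left(-3,1 \right)} \right)} = -1843 + \left(56 + 3 \left(-1\right) 0\right) = -1843 + \left(56 - 0\right) = -1843 + \left(56 + 0\right) = -1843 + 56 = -1787$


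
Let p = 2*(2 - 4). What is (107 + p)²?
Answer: 10609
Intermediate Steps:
p = -4 (p = 2*(-2) = -4)
(107 + p)² = (107 - 4)² = 103² = 10609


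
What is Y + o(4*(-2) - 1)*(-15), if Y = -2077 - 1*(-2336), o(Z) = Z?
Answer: 394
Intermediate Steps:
Y = 259 (Y = -2077 + 2336 = 259)
Y + o(4*(-2) - 1)*(-15) = 259 + (4*(-2) - 1)*(-15) = 259 + (-8 - 1)*(-15) = 259 - 9*(-15) = 259 + 135 = 394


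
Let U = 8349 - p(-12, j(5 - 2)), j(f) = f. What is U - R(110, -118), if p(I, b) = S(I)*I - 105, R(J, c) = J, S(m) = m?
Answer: 8200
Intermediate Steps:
p(I, b) = -105 + I² (p(I, b) = I*I - 105 = I² - 105 = -105 + I²)
U = 8310 (U = 8349 - (-105 + (-12)²) = 8349 - (-105 + 144) = 8349 - 1*39 = 8349 - 39 = 8310)
U - R(110, -118) = 8310 - 1*110 = 8310 - 110 = 8200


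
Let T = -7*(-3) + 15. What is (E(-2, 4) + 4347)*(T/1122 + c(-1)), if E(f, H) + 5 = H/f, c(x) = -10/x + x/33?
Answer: 24351740/561 ≈ 43408.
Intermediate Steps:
T = 36 (T = 21 + 15 = 36)
c(x) = -10/x + x/33 (c(x) = -10/x + x*(1/33) = -10/x + x/33)
E(f, H) = -5 + H/f
(E(-2, 4) + 4347)*(T/1122 + c(-1)) = ((-5 + 4/(-2)) + 4347)*(36/1122 + (-10/(-1) + (1/33)*(-1))) = ((-5 + 4*(-1/2)) + 4347)*(36*(1/1122) + (-10*(-1) - 1/33)) = ((-5 - 2) + 4347)*(6/187 + (10 - 1/33)) = (-7 + 4347)*(6/187 + 329/33) = 4340*(5611/561) = 24351740/561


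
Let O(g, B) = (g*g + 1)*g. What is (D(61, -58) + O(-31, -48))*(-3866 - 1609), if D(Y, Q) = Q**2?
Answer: 144857550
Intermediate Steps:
O(g, B) = g*(1 + g**2) (O(g, B) = (g**2 + 1)*g = (1 + g**2)*g = g*(1 + g**2))
(D(61, -58) + O(-31, -48))*(-3866 - 1609) = ((-58)**2 + (-31 + (-31)**3))*(-3866 - 1609) = (3364 + (-31 - 29791))*(-5475) = (3364 - 29822)*(-5475) = -26458*(-5475) = 144857550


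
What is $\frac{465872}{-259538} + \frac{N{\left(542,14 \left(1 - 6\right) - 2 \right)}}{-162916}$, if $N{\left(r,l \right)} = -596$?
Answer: $- \frac{9467914763}{5285361601} \approx -1.7913$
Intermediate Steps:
$\frac{465872}{-259538} + \frac{N{\left(542,14 \left(1 - 6\right) - 2 \right)}}{-162916} = \frac{465872}{-259538} - \frac{596}{-162916} = 465872 \left(- \frac{1}{259538}\right) - - \frac{149}{40729} = - \frac{232936}{129769} + \frac{149}{40729} = - \frac{9467914763}{5285361601}$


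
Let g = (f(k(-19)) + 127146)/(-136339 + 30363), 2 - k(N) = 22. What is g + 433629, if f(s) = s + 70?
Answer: 11488534927/26494 ≈ 4.3363e+5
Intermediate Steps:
k(N) = -20 (k(N) = 2 - 1*22 = 2 - 22 = -20)
f(s) = 70 + s
g = -31799/26494 (g = ((70 - 20) + 127146)/(-136339 + 30363) = (50 + 127146)/(-105976) = 127196*(-1/105976) = -31799/26494 ≈ -1.2002)
g + 433629 = -31799/26494 + 433629 = 11488534927/26494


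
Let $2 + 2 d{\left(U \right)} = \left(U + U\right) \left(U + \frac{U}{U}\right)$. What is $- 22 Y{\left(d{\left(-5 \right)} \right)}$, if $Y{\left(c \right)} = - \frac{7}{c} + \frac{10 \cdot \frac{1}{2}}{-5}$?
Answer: $\frac{572}{19} \approx 30.105$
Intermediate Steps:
$d{\left(U \right)} = -1 + U \left(1 + U\right)$ ($d{\left(U \right)} = -1 + \frac{\left(U + U\right) \left(U + \frac{U}{U}\right)}{2} = -1 + \frac{2 U \left(U + 1\right)}{2} = -1 + \frac{2 U \left(1 + U\right)}{2} = -1 + U \left(1 + U\right)$)
$Y{\left(c \right)} = -1 - \frac{7}{c}$ ($Y{\left(c \right)} = - \frac{7}{c} + 10 \cdot \frac{1}{2} \left(- \frac{1}{5}\right) = - \frac{7}{c} + 5 \left(- \frac{1}{5}\right) = - \frac{7}{c} - 1 = -1 - \frac{7}{c}$)
$- 22 Y{\left(d{\left(-5 \right)} \right)} = - 22 \frac{-7 - \left(-1 - 5 + \left(-5\right)^{2}\right)}{-1 - 5 + \left(-5\right)^{2}} = - 22 \frac{-7 - \left(-1 - 5 + 25\right)}{-1 - 5 + 25} = - 22 \frac{-7 - 19}{19} = - 22 \cdot \frac{1}{19} \left(-26\right) = \left(-22\right) \left(- \frac{26}{19}\right) = \frac{572}{19}$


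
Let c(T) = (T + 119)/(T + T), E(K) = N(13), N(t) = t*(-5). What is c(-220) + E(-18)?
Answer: -28499/440 ≈ -64.771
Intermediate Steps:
N(t) = -5*t
E(K) = -65 (E(K) = -5*13 = -65)
c(T) = (119 + T)/(2*T) (c(T) = (119 + T)/((2*T)) = (119 + T)*(1/(2*T)) = (119 + T)/(2*T))
c(-220) + E(-18) = (½)*(119 - 220)/(-220) - 65 = (½)*(-1/220)*(-101) - 65 = 101/440 - 65 = -28499/440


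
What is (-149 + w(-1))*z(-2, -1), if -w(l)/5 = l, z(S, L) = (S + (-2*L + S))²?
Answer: -576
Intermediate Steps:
z(S, L) = (-2*L + 2*S)² (z(S, L) = (S + (S - 2*L))² = (-2*L + 2*S)²)
w(l) = -5*l
(-149 + w(-1))*z(-2, -1) = (-149 - 5*(-1))*(4*(-1 - 1*(-2))²) = (-149 + 5)*(4*(-1 + 2)²) = -576*1² = -576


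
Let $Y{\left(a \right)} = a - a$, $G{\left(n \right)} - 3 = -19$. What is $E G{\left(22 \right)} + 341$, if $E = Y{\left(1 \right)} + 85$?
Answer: $-1019$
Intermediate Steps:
$G{\left(n \right)} = -16$ ($G{\left(n \right)} = 3 - 19 = -16$)
$Y{\left(a \right)} = 0$
$E = 85$ ($E = 0 + 85 = 85$)
$E G{\left(22 \right)} + 341 = 85 \left(-16\right) + 341 = -1360 + 341 = -1019$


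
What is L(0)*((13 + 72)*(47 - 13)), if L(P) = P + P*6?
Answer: 0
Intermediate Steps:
L(P) = 7*P (L(P) = P + 6*P = 7*P)
L(0)*((13 + 72)*(47 - 13)) = (7*0)*((13 + 72)*(47 - 13)) = 0*(85*34) = 0*2890 = 0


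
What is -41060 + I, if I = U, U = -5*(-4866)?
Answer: -16730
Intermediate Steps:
U = 24330
I = 24330
-41060 + I = -41060 + 24330 = -16730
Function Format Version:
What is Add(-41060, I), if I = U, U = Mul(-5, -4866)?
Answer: -16730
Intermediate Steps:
U = 24330
I = 24330
Add(-41060, I) = Add(-41060, 24330) = -16730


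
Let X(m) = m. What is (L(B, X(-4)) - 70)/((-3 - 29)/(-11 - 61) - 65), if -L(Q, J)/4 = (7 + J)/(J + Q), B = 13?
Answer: 642/581 ≈ 1.1050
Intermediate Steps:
L(Q, J) = -4*(7 + J)/(J + Q)
(L(B, X(-4)) - 70)/((-3 - 29)/(-11 - 61) - 65) = (4*(-7 - 1*(-4))/(-4 + 13) - 70)/((-3 - 29)/(-11 - 61) - 65) = (4*(-7 + 4)/9 - 70)/(-32/(-72) - 65) = (4*(⅑)*(-3) - 70)/(-32*(-1/72) - 65) = (-4/3 - 70)/(4/9 - 65) = -214/3/(-581/9) = -9/581*(-214/3) = 642/581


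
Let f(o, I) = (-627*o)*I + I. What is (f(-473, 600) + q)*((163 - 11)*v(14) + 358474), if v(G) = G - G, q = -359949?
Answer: 63658978318974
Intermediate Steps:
v(G) = 0
f(o, I) = I - 627*I*o (f(o, I) = -627*I*o + I = I - 627*I*o)
(f(-473, 600) + q)*((163 - 11)*v(14) + 358474) = (600*(1 - 627*(-473)) - 359949)*((163 - 11)*0 + 358474) = (600*(1 + 296571) - 359949)*(152*0 + 358474) = (600*296572 - 359949)*(0 + 358474) = (177943200 - 359949)*358474 = 177583251*358474 = 63658978318974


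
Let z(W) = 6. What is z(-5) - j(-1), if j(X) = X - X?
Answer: 6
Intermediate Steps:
j(X) = 0
z(-5) - j(-1) = 6 - 1*0 = 6 + 0 = 6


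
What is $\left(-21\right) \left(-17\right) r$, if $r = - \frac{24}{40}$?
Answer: $- \frac{1071}{5} \approx -214.2$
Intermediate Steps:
$r = - \frac{3}{5}$ ($r = \left(-24\right) \frac{1}{40} = - \frac{3}{5} \approx -0.6$)
$\left(-21\right) \left(-17\right) r = \left(-21\right) \left(-17\right) \left(- \frac{3}{5}\right) = 357 \left(- \frac{3}{5}\right) = - \frac{1071}{5}$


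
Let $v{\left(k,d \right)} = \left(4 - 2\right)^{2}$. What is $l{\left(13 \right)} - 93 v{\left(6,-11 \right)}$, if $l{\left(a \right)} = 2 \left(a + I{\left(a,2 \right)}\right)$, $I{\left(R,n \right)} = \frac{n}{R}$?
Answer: $- \frac{4494}{13} \approx -345.69$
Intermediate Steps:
$l{\left(a \right)} = 2 a + \frac{4}{a}$ ($l{\left(a \right)} = 2 \left(a + \frac{2}{a}\right) = 2 a + \frac{4}{a}$)
$v{\left(k,d \right)} = 4$ ($v{\left(k,d \right)} = 2^{2} = 4$)
$l{\left(13 \right)} - 93 v{\left(6,-11 \right)} = \left(2 \cdot 13 + \frac{4}{13}\right) - 372 = \left(26 + 4 \cdot \frac{1}{13}\right) - 372 = \left(26 + \frac{4}{13}\right) - 372 = \frac{342}{13} - 372 = - \frac{4494}{13}$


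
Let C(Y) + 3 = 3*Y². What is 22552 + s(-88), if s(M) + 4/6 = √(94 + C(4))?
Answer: 67654/3 + √139 ≈ 22563.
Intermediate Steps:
C(Y) = -3 + 3*Y²
s(M) = -⅔ + √139 (s(M) = -⅔ + √(94 + (-3 + 3*4²)) = -⅔ + √(94 + (-3 + 3*16)) = -⅔ + √(94 + (-3 + 48)) = -⅔ + √(94 + 45) = -⅔ + √139)
22552 + s(-88) = 22552 + (-⅔ + √139) = 67654/3 + √139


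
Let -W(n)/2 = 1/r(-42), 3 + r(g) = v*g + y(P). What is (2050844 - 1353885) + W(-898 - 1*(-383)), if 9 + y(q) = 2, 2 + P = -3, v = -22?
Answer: 318510262/457 ≈ 6.9696e+5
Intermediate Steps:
P = -5 (P = -2 - 3 = -5)
y(q) = -7 (y(q) = -9 + 2 = -7)
r(g) = -10 - 22*g (r(g) = -3 + (-22*g - 7) = -3 + (-7 - 22*g) = -10 - 22*g)
W(n) = -1/457 (W(n) = -2/(-10 - 22*(-42)) = -2/(-10 + 924) = -2/914 = -2*1/914 = -1/457)
(2050844 - 1353885) + W(-898 - 1*(-383)) = (2050844 - 1353885) - 1/457 = 696959 - 1/457 = 318510262/457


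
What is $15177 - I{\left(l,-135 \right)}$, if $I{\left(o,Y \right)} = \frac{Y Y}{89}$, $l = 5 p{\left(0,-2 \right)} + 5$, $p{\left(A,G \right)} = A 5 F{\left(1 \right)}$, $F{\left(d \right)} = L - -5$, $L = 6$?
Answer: $\frac{1332528}{89} \approx 14972.0$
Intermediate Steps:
$F{\left(d \right)} = 11$ ($F{\left(d \right)} = 6 - -5 = 6 + 5 = 11$)
$p{\left(A,G \right)} = 55 A$ ($p{\left(A,G \right)} = A 5 \cdot 11 = 5 A 11 = 55 A$)
$l = 5$ ($l = 5 \cdot 55 \cdot 0 + 5 = 5 \cdot 0 + 5 = 0 + 5 = 5$)
$I{\left(o,Y \right)} = \frac{Y^{2}}{89}$ ($I{\left(o,Y \right)} = Y^{2} \cdot \frac{1}{89} = \frac{Y^{2}}{89}$)
$15177 - I{\left(l,-135 \right)} = 15177 - \frac{\left(-135\right)^{2}}{89} = 15177 - \frac{1}{89} \cdot 18225 = 15177 - \frac{18225}{89} = \frac{1332528}{89}$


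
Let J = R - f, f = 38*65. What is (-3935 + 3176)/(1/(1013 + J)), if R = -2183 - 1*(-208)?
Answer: 2604888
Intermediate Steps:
f = 2470
R = -1975 (R = -2183 + 208 = -1975)
J = -4445 (J = -1975 - 1*2470 = -1975 - 2470 = -4445)
(-3935 + 3176)/(1/(1013 + J)) = (-3935 + 3176)/(1/(1013 - 4445)) = -759/(1/(-3432)) = -759/(-1/3432) = -759*(-3432) = 2604888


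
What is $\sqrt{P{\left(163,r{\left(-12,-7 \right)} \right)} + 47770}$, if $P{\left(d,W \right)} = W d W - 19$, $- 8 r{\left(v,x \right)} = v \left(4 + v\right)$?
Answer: $\sqrt{71223} \approx 266.88$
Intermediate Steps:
$r{\left(v,x \right)} = - \frac{v \left(4 + v\right)}{8}$
$P{\left(d,W \right)} = -19 + d W^{2}$ ($P{\left(d,W \right)} = d W^{2} - 19 = -19 + d W^{2}$)
$\sqrt{P{\left(163,r{\left(-12,-7 \right)} \right)} + 47770} = \sqrt{\left(-19 + 163 \left(\left(- \frac{1}{8}\right) \left(-12\right) \left(4 - 12\right)\right)^{2}\right) + 47770} = \sqrt{\left(-19 + 163 \left(\left(- \frac{1}{8}\right) \left(-12\right) \left(-8\right)\right)^{2}\right) + 47770} = \sqrt{\left(-19 + 163 \left(-12\right)^{2}\right) + 47770} = \sqrt{\left(-19 + 163 \cdot 144\right) + 47770} = \sqrt{\left(-19 + 23472\right) + 47770} = \sqrt{23453 + 47770} = \sqrt{71223}$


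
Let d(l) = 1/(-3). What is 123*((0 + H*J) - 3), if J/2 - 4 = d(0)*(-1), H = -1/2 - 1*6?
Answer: -7298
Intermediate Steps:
d(l) = -⅓
H = -13/2 (H = -1*½ - 6 = -½ - 6 = -13/2 ≈ -6.5000)
J = 26/3 (J = 8 + 2*(-⅓*(-1)) = 8 + 2*(⅓) = 8 + ⅔ = 26/3 ≈ 8.6667)
123*((0 + H*J) - 3) = 123*((0 - 13/2*26/3) - 3) = 123*((0 - 169/3) - 3) = 123*(-169/3 - 3) = 123*(-178/3) = -7298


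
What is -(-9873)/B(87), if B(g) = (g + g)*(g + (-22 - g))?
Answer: -3291/1276 ≈ -2.5792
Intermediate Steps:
B(g) = -44*g (B(g) = (2*g)*(-22) = -44*g)
-(-9873)/B(87) = -(-9873)/((-44*87)) = -(-9873)/(-3828) = -(-9873)*(-1)/3828 = -9*1097/3828 = -3291/1276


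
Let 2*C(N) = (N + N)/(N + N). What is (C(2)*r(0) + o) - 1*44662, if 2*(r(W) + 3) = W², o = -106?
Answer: -89539/2 ≈ -44770.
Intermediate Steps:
C(N) = ½ (C(N) = ((N + N)/(N + N))/2 = ((2*N)/((2*N)))/2 = ((2*N)*(1/(2*N)))/2 = (½)*1 = ½)
r(W) = -3 + W²/2
(C(2)*r(0) + o) - 1*44662 = ((-3 + (½)*0²)/2 - 106) - 1*44662 = ((-3 + (½)*0)/2 - 106) - 44662 = ((-3 + 0)/2 - 106) - 44662 = ((½)*(-3) - 106) - 44662 = (-3/2 - 106) - 44662 = -215/2 - 44662 = -89539/2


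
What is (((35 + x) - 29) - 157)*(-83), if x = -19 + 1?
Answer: 14027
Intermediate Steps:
x = -18
(((35 + x) - 29) - 157)*(-83) = (((35 - 18) - 29) - 157)*(-83) = ((17 - 29) - 157)*(-83) = (-12 - 157)*(-83) = -169*(-83) = 14027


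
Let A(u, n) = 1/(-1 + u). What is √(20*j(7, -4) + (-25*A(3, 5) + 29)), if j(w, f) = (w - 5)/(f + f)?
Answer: √46/2 ≈ 3.3912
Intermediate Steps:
j(w, f) = (-5 + w)/(2*f) (j(w, f) = (-5 + w)/((2*f)) = (-5 + w)*(1/(2*f)) = (-5 + w)/(2*f))
√(20*j(7, -4) + (-25*A(3, 5) + 29)) = √(20*((½)*(-5 + 7)/(-4)) + (-25/(-1 + 3) + 29)) = √(20*((½)*(-¼)*2) + (-25/2 + 29)) = √(20*(-¼) + (-25*½ + 29)) = √(-5 + (-25/2 + 29)) = √(-5 + 33/2) = √(23/2) = √46/2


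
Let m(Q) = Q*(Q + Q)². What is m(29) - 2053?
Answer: 95503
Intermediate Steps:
m(Q) = 4*Q³ (m(Q) = Q*(2*Q)² = Q*(4*Q²) = 4*Q³)
m(29) - 2053 = 4*29³ - 2053 = 4*24389 - 2053 = 97556 - 2053 = 95503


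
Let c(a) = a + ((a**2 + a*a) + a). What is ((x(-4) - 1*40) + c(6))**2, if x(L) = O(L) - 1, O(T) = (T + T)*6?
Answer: 25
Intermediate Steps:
O(T) = 12*T (O(T) = (2*T)*6 = 12*T)
c(a) = 2*a + 2*a**2 (c(a) = a + ((a**2 + a**2) + a) = a + (2*a**2 + a) = a + (a + 2*a**2) = 2*a + 2*a**2)
x(L) = -1 + 12*L (x(L) = 12*L - 1 = -1 + 12*L)
((x(-4) - 1*40) + c(6))**2 = (((-1 + 12*(-4)) - 1*40) + 2*6*(1 + 6))**2 = (((-1 - 48) - 40) + 2*6*7)**2 = ((-49 - 40) + 84)**2 = (-89 + 84)**2 = (-5)**2 = 25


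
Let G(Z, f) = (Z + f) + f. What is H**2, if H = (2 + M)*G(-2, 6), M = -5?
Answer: 900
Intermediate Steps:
G(Z, f) = Z + 2*f
H = -30 (H = (2 - 5)*(-2 + 2*6) = -3*(-2 + 12) = -3*10 = -30)
H**2 = (-30)**2 = 900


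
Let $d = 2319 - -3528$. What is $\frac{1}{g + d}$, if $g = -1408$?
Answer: $\frac{1}{4439} \approx 0.00022528$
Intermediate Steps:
$d = 5847$ ($d = 2319 + 3528 = 5847$)
$\frac{1}{g + d} = \frac{1}{-1408 + 5847} = \frac{1}{4439}$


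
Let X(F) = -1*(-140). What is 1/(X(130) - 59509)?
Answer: -1/59369 ≈ -1.6844e-5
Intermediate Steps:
X(F) = 140
1/(X(130) - 59509) = 1/(140 - 59509) = 1/(-59369) = -1/59369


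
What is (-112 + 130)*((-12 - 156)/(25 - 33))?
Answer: 378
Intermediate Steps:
(-112 + 130)*((-12 - 156)/(25 - 33)) = 18*(-168/(-8)) = 18*(-168*(-⅛)) = 18*21 = 378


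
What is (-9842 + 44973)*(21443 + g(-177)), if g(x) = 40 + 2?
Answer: 754789535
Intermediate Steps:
g(x) = 42
(-9842 + 44973)*(21443 + g(-177)) = (-9842 + 44973)*(21443 + 42) = 35131*21485 = 754789535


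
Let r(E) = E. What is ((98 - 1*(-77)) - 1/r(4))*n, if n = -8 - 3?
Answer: -7689/4 ≈ -1922.3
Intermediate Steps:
n = -11
((98 - 1*(-77)) - 1/r(4))*n = ((98 - 1*(-77)) - 1/4)*(-11) = ((98 + 77) - 1*¼)*(-11) = (175 - ¼)*(-11) = (699/4)*(-11) = -7689/4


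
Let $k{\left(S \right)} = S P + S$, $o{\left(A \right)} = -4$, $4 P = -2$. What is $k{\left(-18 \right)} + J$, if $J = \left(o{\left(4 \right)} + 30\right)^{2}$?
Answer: $667$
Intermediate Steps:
$P = - \frac{1}{2}$ ($P = \frac{1}{4} \left(-2\right) = - \frac{1}{2} \approx -0.5$)
$k{\left(S \right)} = \frac{S}{2}$ ($k{\left(S \right)} = S \left(- \frac{1}{2}\right) + S = - \frac{S}{2} + S = \frac{S}{2}$)
$J = 676$ ($J = \left(-4 + 30\right)^{2} = 26^{2} = 676$)
$k{\left(-18 \right)} + J = \frac{1}{2} \left(-18\right) + 676 = -9 + 676 = 667$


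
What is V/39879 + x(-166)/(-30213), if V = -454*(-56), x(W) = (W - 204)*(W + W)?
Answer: -21855032/6374943 ≈ -3.4283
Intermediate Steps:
x(W) = 2*W*(-204 + W) (x(W) = (-204 + W)*(2*W) = 2*W*(-204 + W))
V = 25424
V/39879 + x(-166)/(-30213) = 25424/39879 + (2*(-166)*(-204 - 166))/(-30213) = 25424*(1/39879) + (2*(-166)*(-370))*(-1/30213) = 3632/5697 + 122840*(-1/30213) = 3632/5697 - 122840/30213 = -21855032/6374943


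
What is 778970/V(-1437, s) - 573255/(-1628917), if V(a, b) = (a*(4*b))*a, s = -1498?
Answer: 3545891958330875/10077534673284708 ≈ 0.35186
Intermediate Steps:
V(a, b) = 4*b*a² (V(a, b) = (4*a*b)*a = 4*b*a²)
778970/V(-1437, s) - 573255/(-1628917) = 778970/((4*(-1498)*(-1437)²)) - 573255/(-1628917) = 778970/((4*(-1498)*2064969)) - 573255*(-1/1628917) = 778970/(-12373294248) + 573255/1628917 = 778970*(-1/12373294248) + 573255/1628917 = -389485/6186647124 + 573255/1628917 = 3545891958330875/10077534673284708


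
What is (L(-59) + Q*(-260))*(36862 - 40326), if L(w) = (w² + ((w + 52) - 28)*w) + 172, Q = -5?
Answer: -24310352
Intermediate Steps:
L(w) = 172 + w² + w*(24 + w) (L(w) = (w² + ((52 + w) - 28)*w) + 172 = (w² + (24 + w)*w) + 172 = (w² + w*(24 + w)) + 172 = 172 + w² + w*(24 + w))
(L(-59) + Q*(-260))*(36862 - 40326) = ((172 + 2*(-59)² + 24*(-59)) - 5*(-260))*(36862 - 40326) = ((172 + 2*3481 - 1416) + 1300)*(-3464) = ((172 + 6962 - 1416) + 1300)*(-3464) = (5718 + 1300)*(-3464) = 7018*(-3464) = -24310352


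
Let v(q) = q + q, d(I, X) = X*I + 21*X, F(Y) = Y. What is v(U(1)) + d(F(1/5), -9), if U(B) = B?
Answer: -944/5 ≈ -188.80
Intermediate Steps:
d(I, X) = 21*X + I*X (d(I, X) = I*X + 21*X = 21*X + I*X)
v(q) = 2*q
v(U(1)) + d(F(1/5), -9) = 2*1 - 9*(21 + 1/5) = 2 - 9*(21 + ⅕) = 2 - 9*106/5 = 2 - 954/5 = -944/5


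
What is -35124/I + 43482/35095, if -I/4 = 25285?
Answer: 281522313/177475415 ≈ 1.5863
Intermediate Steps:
I = -101140 (I = -4*25285 = -101140)
-35124/I + 43482/35095 = -35124/(-101140) + 43482/35095 = -35124*(-1/101140) + 43482*(1/35095) = 8781/25285 + 43482/35095 = 281522313/177475415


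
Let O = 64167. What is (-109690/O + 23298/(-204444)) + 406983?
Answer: 296611457240131/728808786 ≈ 4.0698e+5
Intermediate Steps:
(-109690/O + 23298/(-204444)) + 406983 = (-109690/64167 + 23298/(-204444)) + 406983 = (-109690*1/64167 + 23298*(-1/204444)) + 406983 = (-109690/64167 - 3883/34074) + 406983 = -1328912507/728808786 + 406983 = 296611457240131/728808786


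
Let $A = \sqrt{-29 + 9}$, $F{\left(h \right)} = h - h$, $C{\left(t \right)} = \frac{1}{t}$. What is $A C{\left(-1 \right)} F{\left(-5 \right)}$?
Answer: $0$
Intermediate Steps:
$F{\left(h \right)} = 0$
$A = 2 i \sqrt{5}$ ($A = \sqrt{-20} = 2 i \sqrt{5} \approx 4.4721 i$)
$A C{\left(-1 \right)} F{\left(-5 \right)} = \frac{2 i \sqrt{5}}{-1} \cdot 0 = 2 i \sqrt{5} \left(-1\right) 0 = - 2 i \sqrt{5} \cdot 0 = 0$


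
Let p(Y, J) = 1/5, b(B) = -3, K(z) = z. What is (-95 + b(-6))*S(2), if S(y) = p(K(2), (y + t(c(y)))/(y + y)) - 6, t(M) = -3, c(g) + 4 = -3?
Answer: 2842/5 ≈ 568.40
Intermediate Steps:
c(g) = -7 (c(g) = -4 - 3 = -7)
p(Y, J) = ⅕
S(y) = -29/5 (S(y) = ⅕ - 6 = -29/5)
(-95 + b(-6))*S(2) = (-95 - 3)*(-29/5) = -98*(-29/5) = 2842/5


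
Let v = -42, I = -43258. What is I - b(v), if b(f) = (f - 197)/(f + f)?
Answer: -3633911/84 ≈ -43261.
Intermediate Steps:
b(f) = (-197 + f)/(2*f) (b(f) = (-197 + f)/((2*f)) = (-197 + f)*(1/(2*f)) = (-197 + f)/(2*f))
I - b(v) = -43258 - (-197 - 42)/(2*(-42)) = -43258 - (-1)*(-239)/(2*42) = -43258 - 1*239/84 = -43258 - 239/84 = -3633911/84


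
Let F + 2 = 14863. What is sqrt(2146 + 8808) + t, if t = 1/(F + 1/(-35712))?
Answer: 35712/530716031 + sqrt(10954) ≈ 104.66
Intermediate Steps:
F = 14861 (F = -2 + 14863 = 14861)
t = 35712/530716031 (t = 1/(14861 + 1/(-35712)) = 1/(14861 - 1/35712) = 1/(530716031/35712) = 35712/530716031 ≈ 6.7290e-5)
sqrt(2146 + 8808) + t = sqrt(2146 + 8808) + 35712/530716031 = sqrt(10954) + 35712/530716031 = 35712/530716031 + sqrt(10954)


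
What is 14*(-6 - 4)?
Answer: -140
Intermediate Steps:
14*(-6 - 4) = 14*(-10) = -140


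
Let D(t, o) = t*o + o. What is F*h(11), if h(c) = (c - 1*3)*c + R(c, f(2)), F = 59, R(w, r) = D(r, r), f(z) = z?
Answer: 5546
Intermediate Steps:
D(t, o) = o + o*t (D(t, o) = o*t + o = o + o*t)
R(w, r) = r*(1 + r)
h(c) = 6 + c*(-3 + c) (h(c) = (c - 1*3)*c + 2*(1 + 2) = (c - 3)*c + 2*3 = (-3 + c)*c + 6 = c*(-3 + c) + 6 = 6 + c*(-3 + c))
F*h(11) = 59*(6 + 11² - 3*11) = 59*(6 + 121 - 33) = 59*94 = 5546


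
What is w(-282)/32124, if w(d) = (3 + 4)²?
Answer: 49/32124 ≈ 0.0015253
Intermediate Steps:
w(d) = 49 (w(d) = 7² = 49)
w(-282)/32124 = 49/32124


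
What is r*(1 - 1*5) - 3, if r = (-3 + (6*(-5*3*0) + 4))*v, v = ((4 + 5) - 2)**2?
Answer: -199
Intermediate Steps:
v = 49 (v = (9 - 2)**2 = 7**2 = 49)
r = 49 (r = (-3 + (6*(-5*3*0) + 4))*49 = (-3 + (6*(-15*0) + 4))*49 = (-3 + (6*0 + 4))*49 = (-3 + (0 + 4))*49 = (-3 + 4)*49 = 1*49 = 49)
r*(1 - 1*5) - 3 = 49*(1 - 1*5) - 3 = 49*(1 - 5) - 3 = 49*(-4) - 3 = -196 - 3 = -199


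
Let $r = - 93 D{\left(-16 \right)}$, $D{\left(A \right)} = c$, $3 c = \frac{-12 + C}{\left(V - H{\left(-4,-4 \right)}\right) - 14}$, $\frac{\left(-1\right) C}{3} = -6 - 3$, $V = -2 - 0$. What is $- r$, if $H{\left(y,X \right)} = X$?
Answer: $- \frac{155}{4} \approx -38.75$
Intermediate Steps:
$V = -2$ ($V = -2 + 0 = -2$)
$C = 27$ ($C = - 3 \left(-6 - 3\right) = \left(-3\right) \left(-9\right) = 27$)
$c = - \frac{5}{12}$ ($c = \frac{\left(-12 + 27\right) \frac{1}{\left(-2 - -4\right) - 14}}{3} = \frac{15 \frac{1}{\left(-2 + 4\right) - 14}}{3} = \frac{15 \frac{1}{2 - 14}}{3} = \frac{15 \frac{1}{-12}}{3} = \frac{15 \left(- \frac{1}{12}\right)}{3} = \frac{1}{3} \left(- \frac{5}{4}\right) = - \frac{5}{12} \approx -0.41667$)
$D{\left(A \right)} = - \frac{5}{12}$
$r = \frac{155}{4}$ ($r = \left(-93\right) \left(- \frac{5}{12}\right) = \frac{155}{4} \approx 38.75$)
$- r = \left(-1\right) \frac{155}{4} = - \frac{155}{4}$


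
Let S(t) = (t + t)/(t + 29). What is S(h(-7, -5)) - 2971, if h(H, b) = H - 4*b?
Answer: -62378/21 ≈ -2970.4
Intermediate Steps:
S(t) = 2*t/(29 + t) (S(t) = (2*t)/(29 + t) = 2*t/(29 + t))
S(h(-7, -5)) - 2971 = 2*(-7 - 4*(-5))/(29 + (-7 - 4*(-5))) - 2971 = 2*(-7 + 20)/(29 + (-7 + 20)) - 2971 = 2*13/(29 + 13) - 2971 = 2*13/42 - 2971 = 2*13*(1/42) - 2971 = 13/21 - 2971 = -62378/21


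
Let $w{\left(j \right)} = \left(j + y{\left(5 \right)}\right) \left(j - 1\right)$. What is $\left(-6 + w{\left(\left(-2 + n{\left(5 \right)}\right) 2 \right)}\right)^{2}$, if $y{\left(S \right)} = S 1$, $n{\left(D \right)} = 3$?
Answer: $1$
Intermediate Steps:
$y{\left(S \right)} = S$
$w{\left(j \right)} = \left(-1 + j\right) \left(5 + j\right)$ ($w{\left(j \right)} = \left(j + 5\right) \left(j - 1\right) = \left(5 + j\right) \left(-1 + j\right) = \left(-1 + j\right) \left(5 + j\right)$)
$\left(-6 + w{\left(\left(-2 + n{\left(5 \right)}\right) 2 \right)}\right)^{2} = \left(-6 + \left(-5 + \left(\left(-2 + 3\right) 2\right)^{2} + 4 \left(-2 + 3\right) 2\right)\right)^{2} = \left(-6 + \left(-5 + \left(1 \cdot 2\right)^{2} + 4 \cdot 1 \cdot 2\right)\right)^{2} = \left(-6 + \left(-5 + 2^{2} + 4 \cdot 2\right)\right)^{2} = \left(-6 + \left(-5 + 4 + 8\right)\right)^{2} = \left(-6 + 7\right)^{2} = 1^{2} = 1$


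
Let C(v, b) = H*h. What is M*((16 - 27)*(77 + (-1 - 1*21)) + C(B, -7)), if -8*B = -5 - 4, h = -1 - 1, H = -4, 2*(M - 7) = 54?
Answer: -20298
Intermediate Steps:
M = 34 (M = 7 + (1/2)*54 = 7 + 27 = 34)
h = -2
B = 9/8 (B = -(-5 - 4)/8 = -1/8*(-9) = 9/8 ≈ 1.1250)
C(v, b) = 8 (C(v, b) = -4*(-2) = 8)
M*((16 - 27)*(77 + (-1 - 1*21)) + C(B, -7)) = 34*((16 - 27)*(77 + (-1 - 1*21)) + 8) = 34*(-11*(77 + (-1 - 21)) + 8) = 34*(-11*(77 - 22) + 8) = 34*(-11*55 + 8) = 34*(-605 + 8) = 34*(-597) = -20298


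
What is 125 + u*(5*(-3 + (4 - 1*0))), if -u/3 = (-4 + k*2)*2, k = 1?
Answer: 185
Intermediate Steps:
u = 12 (u = -3*(-4 + 1*2)*2 = -3*(-4 + 2)*2 = -(-6)*2 = -3*(-4) = 12)
125 + u*(5*(-3 + (4 - 1*0))) = 125 + 12*(5*(-3 + (4 - 1*0))) = 125 + 12*(5*(-3 + (4 + 0))) = 125 + 12*(5*(-3 + 4)) = 125 + 12*(5*1) = 125 + 12*5 = 125 + 60 = 185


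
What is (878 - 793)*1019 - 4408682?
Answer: -4322067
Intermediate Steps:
(878 - 793)*1019 - 4408682 = 85*1019 - 4408682 = 86615 - 4408682 = -4322067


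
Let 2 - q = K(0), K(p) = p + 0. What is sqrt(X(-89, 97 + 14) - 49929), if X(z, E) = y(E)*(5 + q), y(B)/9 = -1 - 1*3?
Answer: I*sqrt(50181) ≈ 224.01*I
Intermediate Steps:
K(p) = p
y(B) = -36 (y(B) = 9*(-1 - 1*3) = 9*(-1 - 3) = 9*(-4) = -36)
q = 2 (q = 2 - 1*0 = 2 + 0 = 2)
X(z, E) = -252 (X(z, E) = -36*(5 + 2) = -36*7 = -252)
sqrt(X(-89, 97 + 14) - 49929) = sqrt(-252 - 49929) = sqrt(-50181) = I*sqrt(50181)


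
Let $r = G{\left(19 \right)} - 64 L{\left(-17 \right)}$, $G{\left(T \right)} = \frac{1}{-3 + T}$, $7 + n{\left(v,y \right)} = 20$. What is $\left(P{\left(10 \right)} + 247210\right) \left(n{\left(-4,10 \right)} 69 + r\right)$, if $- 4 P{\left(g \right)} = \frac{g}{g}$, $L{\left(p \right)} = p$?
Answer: $\frac{31406515479}{64} \approx 4.9073 \cdot 10^{8}$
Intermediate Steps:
$n{\left(v,y \right)} = 13$ ($n{\left(v,y \right)} = -7 + 20 = 13$)
$r = \frac{17409}{16}$ ($r = \frac{1}{-3 + 19} - -1088 = \frac{1}{16} + 1088 = \frac{17409}{16} \approx 1088.1$)
$P{\left(g \right)} = - \frac{1}{4}$ ($P{\left(g \right)} = - \frac{g \frac{1}{g}}{4} = \left(- \frac{1}{4}\right) 1 = - \frac{1}{4}$)
$\left(P{\left(10 \right)} + 247210\right) \left(n{\left(-4,10 \right)} 69 + r\right) = \left(- \frac{1}{4} + 247210\right) \left(13 \cdot 69 + \frac{17409}{16}\right) = \frac{988839 \left(897 + \frac{17409}{16}\right)}{4} = \frac{988839}{4} \cdot \frac{31761}{16} = \frac{31406515479}{64}$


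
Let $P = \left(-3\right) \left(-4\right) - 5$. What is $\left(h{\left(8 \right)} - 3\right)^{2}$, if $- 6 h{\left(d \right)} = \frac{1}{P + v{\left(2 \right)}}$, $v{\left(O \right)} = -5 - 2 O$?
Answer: $\frac{1225}{144} \approx 8.5069$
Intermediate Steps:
$P = 7$ ($P = 12 - 5 = 7$)
$h{\left(d \right)} = \frac{1}{12}$ ($h{\left(d \right)} = - \frac{1}{6 \left(7 - 9\right)} = - \frac{1}{6 \left(-2\right)} = \left(- \frac{1}{6}\right) \left(- \frac{1}{2}\right) = \frac{1}{12}$)
$\left(h{\left(8 \right)} - 3\right)^{2} = \left(\frac{1}{12} - 3\right)^{2} = \left(- \frac{35}{12}\right)^{2} = \frac{1225}{144}$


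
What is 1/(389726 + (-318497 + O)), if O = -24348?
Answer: 1/46881 ≈ 2.1331e-5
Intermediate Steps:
1/(389726 + (-318497 + O)) = 1/(389726 + (-318497 - 24348)) = 1/(389726 - 342845) = 1/46881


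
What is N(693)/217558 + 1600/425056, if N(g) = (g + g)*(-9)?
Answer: -7037011/131355587 ≈ -0.053572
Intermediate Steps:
N(g) = -18*g (N(g) = (2*g)*(-9) = -18*g)
N(693)/217558 + 1600/425056 = -18*693/217558 + 1600/425056 = -12474*1/217558 + 1600*(1/425056) = -567/9889 + 50/13283 = -7037011/131355587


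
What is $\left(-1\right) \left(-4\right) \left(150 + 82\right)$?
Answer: $928$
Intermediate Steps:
$\left(-1\right) \left(-4\right) \left(150 + 82\right) = 4 \cdot 232 = 928$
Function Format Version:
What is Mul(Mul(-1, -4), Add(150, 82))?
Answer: 928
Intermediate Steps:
Mul(Mul(-1, -4), Add(150, 82)) = Mul(4, 232) = 928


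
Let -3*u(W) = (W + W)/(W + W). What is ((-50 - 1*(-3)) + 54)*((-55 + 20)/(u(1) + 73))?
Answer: -735/218 ≈ -3.3716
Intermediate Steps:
u(W) = -⅓ (u(W) = -(W + W)/(3*(W + W)) = -2*W/(3*(2*W)) = -2*W*1/(2*W)/3 = -⅓*1 = -⅓)
((-50 - 1*(-3)) + 54)*((-55 + 20)/(u(1) + 73)) = ((-50 - 1*(-3)) + 54)*((-55 + 20)/(-⅓ + 73)) = ((-50 + 3) + 54)*(-35/218/3) = (-47 + 54)*(-35*3/218) = 7*(-105/218) = -735/218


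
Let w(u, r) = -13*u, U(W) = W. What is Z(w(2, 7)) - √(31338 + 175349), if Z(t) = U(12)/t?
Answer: -6/13 - 13*√1223 ≈ -455.09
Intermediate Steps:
Z(t) = 12/t
Z(w(2, 7)) - √(31338 + 175349) = 12/((-13*2)) - √(31338 + 175349) = 12/(-26) - √206687 = 12*(-1/26) - 13*√1223 = -6/13 - 13*√1223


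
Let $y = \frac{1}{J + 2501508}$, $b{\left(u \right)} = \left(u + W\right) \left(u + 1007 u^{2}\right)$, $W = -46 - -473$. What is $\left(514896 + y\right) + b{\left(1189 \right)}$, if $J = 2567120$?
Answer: $\frac{11660721273533418817}{5068628} \approx 2.3006 \cdot 10^{12}$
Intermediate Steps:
$W = 427$ ($W = -46 + 473 = 427$)
$b{\left(u \right)} = \left(427 + u\right) \left(u + 1007 u^{2}\right)$ ($b{\left(u \right)} = \left(u + 427\right) \left(u + 1007 u^{2}\right) = \left(427 + u\right) \left(u + 1007 u^{2}\right)$)
$y = \frac{1}{5068628}$ ($y = \frac{1}{2567120 + 2501508} = \frac{1}{5068628} \approx 1.9729 \cdot 10^{-7}$)
$\left(514896 + y\right) + b{\left(1189 \right)} = \left(514896 + \frac{1}{5068628}\right) + 1189 \left(427 + 1007 \cdot 1189^{2} + 429990 \cdot 1189\right) = \frac{2609816282689}{5068628} + 1189 \left(427 + 1007 \cdot 1413721 + 511258110\right) = \frac{2609816282689}{5068628} + 1189 \left(427 + 1423617047 + 511258110\right) = \frac{2609816282689}{5068628} + 1189 \cdot 1934875584 = \frac{2609816282689}{5068628} + 2300567069376 = \frac{11660721273533418817}{5068628}$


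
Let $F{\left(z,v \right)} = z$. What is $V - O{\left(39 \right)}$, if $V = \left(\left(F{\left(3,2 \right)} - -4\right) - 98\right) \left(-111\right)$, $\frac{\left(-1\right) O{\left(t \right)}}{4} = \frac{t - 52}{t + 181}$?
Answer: $\frac{555542}{55} \approx 10101.0$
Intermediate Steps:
$O{\left(t \right)} = - \frac{4 \left(-52 + t\right)}{181 + t}$ ($O{\left(t \right)} = - 4 \frac{t - 52}{t + 181} = - 4 \frac{-52 + t}{181 + t} = - \frac{4 \left(-52 + t\right)}{181 + t}$)
$V = 10101$ ($V = \left(\left(3 - -4\right) - 98\right) \left(-111\right) = \left(\left(3 + 4\right) - 98\right) \left(-111\right) = \left(7 - 98\right) \left(-111\right) = \left(-91\right) \left(-111\right) = 10101$)
$V - O{\left(39 \right)} = 10101 - \frac{4 \left(52 - 39\right)}{181 + 39} = 10101 - \frac{4 \left(52 - 39\right)}{220} = 10101 - 4 \cdot \frac{1}{220} \cdot 13 = 10101 - \frac{13}{55} = \frac{555542}{55}$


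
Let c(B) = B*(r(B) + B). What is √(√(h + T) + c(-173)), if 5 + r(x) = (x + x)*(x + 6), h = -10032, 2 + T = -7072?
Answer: √(-9965492 + I*√17106) ≈ 0.02 + 3156.8*I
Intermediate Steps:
T = -7074 (T = -2 - 7072 = -7074)
r(x) = -5 + 2*x*(6 + x) (r(x) = -5 + (x + x)*(x + 6) = -5 + (2*x)*(6 + x) = -5 + 2*x*(6 + x))
c(B) = B*(-5 + 2*B² + 13*B) (c(B) = B*((-5 + 2*B² + 12*B) + B) = B*(-5 + 2*B² + 13*B))
√(√(h + T) + c(-173)) = √(√(-10032 - 7074) - 173*(-5 + 2*(-173)² + 13*(-173))) = √(√(-17106) - 173*(-5 + 2*29929 - 2249)) = √(I*√17106 - 173*(-5 + 59858 - 2249)) = √(I*√17106 - 173*57604) = √(I*√17106 - 9965492) = √(-9965492 + I*√17106)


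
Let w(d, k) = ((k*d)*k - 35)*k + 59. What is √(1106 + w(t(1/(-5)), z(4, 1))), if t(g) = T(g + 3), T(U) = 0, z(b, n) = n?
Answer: √1130 ≈ 33.615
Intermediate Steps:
t(g) = 0
w(d, k) = 59 + k*(-35 + d*k²) (w(d, k) = ((d*k)*k - 35)*k + 59 = (d*k² - 35)*k + 59 = (-35 + d*k²)*k + 59 = k*(-35 + d*k²) + 59 = 59 + k*(-35 + d*k²))
√(1106 + w(t(1/(-5)), z(4, 1))) = √(1106 + (59 - 35*1 + 0*1³)) = √(1106 + (59 - 35 + 0*1)) = √(1106 + (59 - 35 + 0)) = √(1106 + 24) = √1130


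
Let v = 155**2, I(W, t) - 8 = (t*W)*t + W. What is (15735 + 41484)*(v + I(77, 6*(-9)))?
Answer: 14227046598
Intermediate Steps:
I(W, t) = 8 + W + W*t**2 (I(W, t) = 8 + ((t*W)*t + W) = 8 + ((W*t)*t + W) = 8 + (W*t**2 + W) = 8 + (W + W*t**2) = 8 + W + W*t**2)
v = 24025
(15735 + 41484)*(v + I(77, 6*(-9))) = (15735 + 41484)*(24025 + (8 + 77 + 77*(6*(-9))**2)) = 57219*(24025 + (8 + 77 + 77*(-54)**2)) = 57219*(24025 + (8 + 77 + 77*2916)) = 57219*(24025 + (8 + 77 + 224532)) = 57219*(24025 + 224617) = 57219*248642 = 14227046598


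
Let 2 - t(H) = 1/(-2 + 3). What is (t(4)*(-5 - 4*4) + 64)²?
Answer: 1849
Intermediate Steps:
t(H) = 1 (t(H) = 2 - 1/(-2 + 3) = 2 - 1/1 = 2 - 1*1 = 2 - 1 = 1)
(t(4)*(-5 - 4*4) + 64)² = (1*(-5 - 4*4) + 64)² = (1*(-5 - 16) + 64)² = (1*(-21) + 64)² = (-21 + 64)² = 43² = 1849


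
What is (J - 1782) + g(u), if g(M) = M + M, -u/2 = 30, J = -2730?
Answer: -4632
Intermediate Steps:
u = -60 (u = -2*30 = -60)
g(M) = 2*M
(J - 1782) + g(u) = (-2730 - 1782) + 2*(-60) = -4512 - 120 = -4632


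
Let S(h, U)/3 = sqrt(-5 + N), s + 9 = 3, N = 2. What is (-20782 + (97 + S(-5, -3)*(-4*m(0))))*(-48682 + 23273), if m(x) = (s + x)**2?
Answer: 525585165 + 10976688*I*sqrt(3) ≈ 5.2559e+8 + 1.9012e+7*I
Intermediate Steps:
s = -6 (s = -9 + 3 = -6)
S(h, U) = 3*I*sqrt(3) (S(h, U) = 3*sqrt(-5 + 2) = 3*sqrt(-3) = 3*(I*sqrt(3)) = 3*I*sqrt(3))
m(x) = (-6 + x)**2
(-20782 + (97 + S(-5, -3)*(-4*m(0))))*(-48682 + 23273) = (-20782 + (97 + (3*I*sqrt(3))*(-4*(-6 + 0)**2)))*(-48682 + 23273) = (-20782 + (97 + (3*I*sqrt(3))*(-4*(-6)**2)))*(-25409) = (-20782 + (97 + (3*I*sqrt(3))*(-4*36)))*(-25409) = (-20782 + (97 + (3*I*sqrt(3))*(-144)))*(-25409) = (-20782 + (97 - 432*I*sqrt(3)))*(-25409) = (-20685 - 432*I*sqrt(3))*(-25409) = 525585165 + 10976688*I*sqrt(3)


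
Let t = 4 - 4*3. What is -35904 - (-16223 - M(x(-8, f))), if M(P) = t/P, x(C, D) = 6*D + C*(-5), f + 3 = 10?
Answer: -806925/41 ≈ -19681.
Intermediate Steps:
f = 7 (f = -3 + 10 = 7)
t = -8 (t = 4 - 12 = -8)
x(C, D) = -5*C + 6*D (x(C, D) = 6*D - 5*C = -5*C + 6*D)
M(P) = -8/P
-35904 - (-16223 - M(x(-8, f))) = -35904 - (-16223 - (-8)/(-5*(-8) + 6*7)) = -35904 - (-16223 - (-8)/(40 + 42)) = -35904 - (-16223 - (-8)/82) = -35904 - (-16223 - 1*(-4/41)) = -35904 - (-16223 + 4/41) = -35904 - 1*(-665139/41) = -35904 + 665139/41 = -806925/41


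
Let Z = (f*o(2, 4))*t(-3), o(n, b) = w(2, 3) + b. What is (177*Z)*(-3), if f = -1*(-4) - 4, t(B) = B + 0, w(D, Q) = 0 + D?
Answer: 0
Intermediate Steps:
w(D, Q) = D
t(B) = B
f = 0 (f = 4 - 4 = 0)
o(n, b) = 2 + b
Z = 0 (Z = (0*(2 + 4))*(-3) = (0*6)*(-3) = 0*(-3) = 0)
(177*Z)*(-3) = (177*0)*(-3) = 0*(-3) = 0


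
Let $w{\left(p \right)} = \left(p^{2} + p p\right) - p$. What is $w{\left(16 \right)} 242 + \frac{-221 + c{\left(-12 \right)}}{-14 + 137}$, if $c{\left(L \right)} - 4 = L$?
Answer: $\frac{14763707}{123} \approx 1.2003 \cdot 10^{5}$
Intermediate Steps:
$c{\left(L \right)} = 4 + L$
$w{\left(p \right)} = - p + 2 p^{2}$ ($w{\left(p \right)} = \left(p^{2} + p^{2}\right) - p = 2 p^{2} - p = - p + 2 p^{2}$)
$w{\left(16 \right)} 242 + \frac{-221 + c{\left(-12 \right)}}{-14 + 137} = 16 \left(-1 + 2 \cdot 16\right) 242 + \frac{-221 + \left(4 - 12\right)}{-14 + 137} = 16 \left(-1 + 32\right) 242 + \frac{-221 - 8}{123} = 16 \cdot 31 \cdot 242 - \frac{229}{123} = 496 \cdot 242 - \frac{229}{123} = 120032 - \frac{229}{123} = \frac{14763707}{123}$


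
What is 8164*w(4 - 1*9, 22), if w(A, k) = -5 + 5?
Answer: 0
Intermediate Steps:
w(A, k) = 0
8164*w(4 - 1*9, 22) = 8164*0 = 0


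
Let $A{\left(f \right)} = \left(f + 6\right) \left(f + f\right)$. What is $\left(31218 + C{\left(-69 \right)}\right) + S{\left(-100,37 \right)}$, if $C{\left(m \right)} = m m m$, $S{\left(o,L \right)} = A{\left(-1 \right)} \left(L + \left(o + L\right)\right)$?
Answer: $-297031$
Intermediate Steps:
$A{\left(f \right)} = 2 f \left(6 + f\right)$ ($A{\left(f \right)} = \left(6 + f\right) 2 f = 2 f \left(6 + f\right)$)
$S{\left(o,L \right)} = - 20 L - 10 o$ ($S{\left(o,L \right)} = 2 \left(-1\right) \left(6 - 1\right) \left(L + \left(o + L\right)\right) = 2 \left(-1\right) 5 \left(L + \left(L + o\right)\right) = - 10 \left(o + 2 L\right) = - 20 L - 10 o$)
$C{\left(m \right)} = m^{3}$ ($C{\left(m \right)} = m^{2} m = m^{3}$)
$\left(31218 + C{\left(-69 \right)}\right) + S{\left(-100,37 \right)} = \left(31218 + \left(-69\right)^{3}\right) - -260 = \left(31218 - 328509\right) + \left(-740 + 1000\right) = -297291 + 260 = -297031$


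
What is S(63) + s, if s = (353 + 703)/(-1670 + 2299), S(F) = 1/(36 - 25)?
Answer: 12245/6919 ≈ 1.7698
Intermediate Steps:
S(F) = 1/11
s = 1056/629 ≈ 1.6789
S(63) + s = 1/11 + 1056/629 = 12245/6919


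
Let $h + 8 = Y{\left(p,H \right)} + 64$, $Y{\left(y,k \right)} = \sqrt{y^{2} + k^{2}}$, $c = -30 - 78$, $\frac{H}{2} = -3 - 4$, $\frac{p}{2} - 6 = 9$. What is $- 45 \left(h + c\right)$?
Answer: $2340 - 90 \sqrt{274} \approx 850.24$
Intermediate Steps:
$p = 30$ ($p = 12 + 2 \cdot 9 = 12 + 18 = 30$)
$H = -14$ ($H = 2 \left(-3 - 4\right) = 2 \left(-7\right) = -14$)
$c = -108$
$Y{\left(y,k \right)} = \sqrt{k^{2} + y^{2}}$
$h = 56 + 2 \sqrt{274}$ ($h = -8 + \left(\sqrt{\left(-14\right)^{2} + 30^{2}} + 64\right) = -8 + \left(\sqrt{196 + 900} + 64\right) = -8 + \left(\sqrt{1096} + 64\right) = -8 + \left(2 \sqrt{274} + 64\right) = -8 + \left(64 + 2 \sqrt{274}\right) = 56 + 2 \sqrt{274} \approx 89.106$)
$- 45 \left(h + c\right) = - 45 \left(\left(56 + 2 \sqrt{274}\right) - 108\right) = - 45 \left(-52 + 2 \sqrt{274}\right) = 2340 - 90 \sqrt{274}$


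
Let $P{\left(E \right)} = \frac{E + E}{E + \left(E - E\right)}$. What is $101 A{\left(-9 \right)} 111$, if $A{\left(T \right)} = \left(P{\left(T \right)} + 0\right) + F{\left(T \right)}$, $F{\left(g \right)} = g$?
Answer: $-78477$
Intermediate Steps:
$P{\left(E \right)} = 2$ ($P{\left(E \right)} = \frac{2 E}{E + 0} = \frac{2 E}{E} = 2$)
$A{\left(T \right)} = 2 + T$ ($A{\left(T \right)} = \left(2 + 0\right) + T = 2 + T$)
$101 A{\left(-9 \right)} 111 = 101 \left(2 - 9\right) 111 = 101 \left(-7\right) 111 = \left(-707\right) 111 = -78477$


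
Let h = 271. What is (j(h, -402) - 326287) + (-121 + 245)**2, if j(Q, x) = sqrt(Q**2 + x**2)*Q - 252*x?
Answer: -209607 + 271*sqrt(235045) ≈ -78222.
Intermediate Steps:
j(Q, x) = -252*x + Q*sqrt(Q**2 + x**2) (j(Q, x) = Q*sqrt(Q**2 + x**2) - 252*x = -252*x + Q*sqrt(Q**2 + x**2))
(j(h, -402) - 326287) + (-121 + 245)**2 = ((-252*(-402) + 271*sqrt(271**2 + (-402)**2)) - 326287) + (-121 + 245)**2 = ((101304 + 271*sqrt(73441 + 161604)) - 326287) + 124**2 = ((101304 + 271*sqrt(235045)) - 326287) + 15376 = (-224983 + 271*sqrt(235045)) + 15376 = -209607 + 271*sqrt(235045)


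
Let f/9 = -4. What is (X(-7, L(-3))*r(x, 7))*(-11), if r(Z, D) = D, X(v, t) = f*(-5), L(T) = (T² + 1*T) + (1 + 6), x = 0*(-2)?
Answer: -13860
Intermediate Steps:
f = -36 (f = 9*(-4) = -36)
x = 0
L(T) = 7 + T + T² (L(T) = (T² + T) + 7 = (T + T²) + 7 = 7 + T + T²)
X(v, t) = 180 (X(v, t) = -36*(-5) = 180)
(X(-7, L(-3))*r(x, 7))*(-11) = (180*7)*(-11) = 1260*(-11) = -13860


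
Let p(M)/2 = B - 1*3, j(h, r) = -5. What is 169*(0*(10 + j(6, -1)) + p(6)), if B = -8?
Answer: -3718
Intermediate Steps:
p(M) = -22 (p(M) = 2*(-8 - 1*3) = 2*(-8 - 3) = 2*(-11) = -22)
169*(0*(10 + j(6, -1)) + p(6)) = 169*(0*(10 - 5) - 22) = 169*(0*5 - 22) = 169*(0 - 22) = 169*(-22) = -3718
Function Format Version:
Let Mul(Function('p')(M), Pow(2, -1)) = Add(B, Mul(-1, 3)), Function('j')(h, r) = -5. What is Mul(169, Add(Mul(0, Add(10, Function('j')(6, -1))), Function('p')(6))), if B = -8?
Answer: -3718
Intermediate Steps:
Function('p')(M) = -22 (Function('p')(M) = Mul(2, Add(-8, Mul(-1, 3))) = Mul(2, Add(-8, -3)) = Mul(2, -11) = -22)
Mul(169, Add(Mul(0, Add(10, Function('j')(6, -1))), Function('p')(6))) = Mul(169, Add(Mul(0, Add(10, -5)), -22)) = Mul(169, Add(Mul(0, 5), -22)) = Mul(169, Add(0, -22)) = Mul(169, -22) = -3718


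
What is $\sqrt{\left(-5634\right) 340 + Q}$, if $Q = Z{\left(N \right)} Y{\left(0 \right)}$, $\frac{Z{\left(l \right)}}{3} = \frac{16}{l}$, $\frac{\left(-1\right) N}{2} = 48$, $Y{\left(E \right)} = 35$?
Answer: $\frac{i \sqrt{7662310}}{2} \approx 1384.0 i$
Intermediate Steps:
$N = -96$ ($N = \left(-2\right) 48 = -96$)
$Z{\left(l \right)} = \frac{48}{l}$ ($Z{\left(l \right)} = 3 \frac{16}{l} = \frac{48}{l}$)
$Q = - \frac{35}{2}$ ($Q = \frac{48}{-96} \cdot 35 = 48 \left(- \frac{1}{96}\right) 35 = \left(- \frac{1}{2}\right) 35 = - \frac{35}{2} \approx -17.5$)
$\sqrt{\left(-5634\right) 340 + Q} = \sqrt{\left(-5634\right) 340 - \frac{35}{2}} = \sqrt{-1915560 - \frac{35}{2}} = \sqrt{- \frac{3831155}{2}} = \frac{i \sqrt{7662310}}{2}$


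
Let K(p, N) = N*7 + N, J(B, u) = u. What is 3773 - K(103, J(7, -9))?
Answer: 3845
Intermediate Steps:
K(p, N) = 8*N (K(p, N) = 7*N + N = 8*N)
3773 - K(103, J(7, -9)) = 3773 - 8*(-9) = 3773 - 1*(-72) = 3773 + 72 = 3845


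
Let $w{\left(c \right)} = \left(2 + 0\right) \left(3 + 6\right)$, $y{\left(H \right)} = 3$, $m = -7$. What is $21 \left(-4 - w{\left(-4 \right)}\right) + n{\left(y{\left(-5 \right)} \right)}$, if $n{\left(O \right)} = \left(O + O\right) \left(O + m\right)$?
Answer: $-486$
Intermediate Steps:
$w{\left(c \right)} = 18$ ($w{\left(c \right)} = 2 \cdot 9 = 18$)
$n{\left(O \right)} = 2 O \left(-7 + O\right)$ ($n{\left(O \right)} = \left(O + O\right) \left(O - 7\right) = 2 O \left(-7 + O\right)$)
$21 \left(-4 - w{\left(-4 \right)}\right) + n{\left(y{\left(-5 \right)} \right)} = 21 \left(-4 - 18\right) + 2 \cdot 3 \left(-7 + 3\right) = 21 \left(-4 - 18\right) + 2 \cdot 3 \left(-4\right) = 21 \left(-22\right) - 24 = -462 - 24 = -486$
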